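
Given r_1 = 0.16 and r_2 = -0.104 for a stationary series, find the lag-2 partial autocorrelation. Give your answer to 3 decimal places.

-0.133

φ_{22} = (r_2 − r_1²) / (1 − r_1²)
r_1² = (0.16)² = 0.0256
Numerator = -0.104 − 0.0256 = -0.1296; denominator = 1 − 0.0256 = 0.9744
φ_{22} = -0.1296 / 0.9744 = -0.133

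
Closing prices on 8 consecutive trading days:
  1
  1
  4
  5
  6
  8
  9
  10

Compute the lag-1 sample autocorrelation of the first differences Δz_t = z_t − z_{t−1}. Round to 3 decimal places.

First differences Δz: 0, 3, 1, 1, 2, 1, 1
Mean of differences = 1.2857
Numerator Σ(Δz_t−Δz̄)(Δz_{t+1}−Δz̄) = -2.9388
Denominator Σ(Δz_t−Δz̄)² = 5.4286
r_1(Δz) = -2.9388 / 5.4286 = -0.541

-0.541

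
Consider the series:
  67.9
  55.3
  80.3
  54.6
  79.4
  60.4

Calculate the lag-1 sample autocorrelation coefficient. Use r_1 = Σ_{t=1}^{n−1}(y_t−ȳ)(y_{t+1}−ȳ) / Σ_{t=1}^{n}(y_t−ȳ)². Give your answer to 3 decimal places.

-0.854

Mean ȳ = (67.9 + 55.3 + 80.3 + 54.6 + 79.4 + 60.4)/6 = 66.3167
Deviations from mean: 1.5833, -11.0167, 13.9833, -11.7167, 13.0833, -5.9167
Numerator Σ_{t=1}^{5}(y_t−ȳ)(y_{t+1}−ȳ) = -566.0336
Denominator Σ(y_t−ȳ)² = 662.8683
r_1 = -566.0336 / 662.8683 = -0.854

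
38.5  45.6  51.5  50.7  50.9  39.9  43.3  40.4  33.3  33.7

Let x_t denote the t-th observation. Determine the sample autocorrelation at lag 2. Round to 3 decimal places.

0.146

Mean x̄ = (38.5 + 45.6 + 51.5 + 50.7 + 50.9 + 39.9 + 43.3 + 40.4 + 33.3 + 33.7)/10 = 42.7800
Numerator Σ_{t=1}^{8}(x_t−x̄)(x_{t+2}−x̄) = 60.7672
Denominator Σ(x_t−x̄)² = 417.5160
r_2 = 60.7672 / 417.5160 = 0.146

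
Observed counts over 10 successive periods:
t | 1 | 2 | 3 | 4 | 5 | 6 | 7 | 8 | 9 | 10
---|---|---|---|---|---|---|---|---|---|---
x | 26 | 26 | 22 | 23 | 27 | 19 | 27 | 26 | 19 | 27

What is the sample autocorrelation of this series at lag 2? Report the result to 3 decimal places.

-0.182

Mean x̄ = (26 + 26 + 22 + 23 + 27 + 19 + 27 + 26 + 19 + 27)/10 = 24.2000
Numerator Σ_{t=1}^{8}(x_t−x̄)(x_{t+2}−x̄) = -17.0800
Denominator Σ(x_t−x̄)² = 93.6000
r_2 = -17.0800 / 93.6000 = -0.182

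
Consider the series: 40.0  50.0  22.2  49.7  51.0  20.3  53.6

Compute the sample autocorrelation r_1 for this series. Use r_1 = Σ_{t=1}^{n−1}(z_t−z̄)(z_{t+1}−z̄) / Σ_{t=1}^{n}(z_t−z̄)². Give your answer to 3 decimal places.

-0.603

Mean z̄ = (40.0 + 50.0 + 22.2 + 49.7 + 51.0 + 20.3 + 53.6)/7 = 40.9714
Deviations from mean: -0.9714, 9.0286, -18.7714, 8.7286, 10.0286, -20.6714, 12.6286
Σ(z_t−z̄)(z_{t+1}−z̄) = (-8.7706) + (-169.4792) + (-163.8478) + (87.5351) + (-207.3049) + (-261.0506) = -722.9180
Denominator Σ(z_t−z̄)² = 1198.3743
r_1 = -722.9180 / 1198.3743 = -0.603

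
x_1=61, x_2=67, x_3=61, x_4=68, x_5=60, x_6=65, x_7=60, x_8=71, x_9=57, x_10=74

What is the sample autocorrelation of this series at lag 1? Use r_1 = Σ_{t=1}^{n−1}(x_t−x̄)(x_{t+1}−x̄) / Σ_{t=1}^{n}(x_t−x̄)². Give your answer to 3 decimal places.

-0.734

Mean x̄ = (61 + 67 + 61 + 68 + 60 + 65 + 60 + 71 + 57 + 74)/10 = 64.4000
Numerator Σ_{t=1}^{9}(x_t−x̄)(x_{t+1}−x̄) = -199.9600
Denominator Σ(x_t−x̄)² = 272.4000
r_1 = -199.9600 / 272.4000 = -0.734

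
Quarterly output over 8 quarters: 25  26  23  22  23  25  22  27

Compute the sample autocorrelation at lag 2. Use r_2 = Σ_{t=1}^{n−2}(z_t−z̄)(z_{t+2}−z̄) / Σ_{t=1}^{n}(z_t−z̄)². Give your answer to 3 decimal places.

-0.026

Mean z̄ = (25 + 26 + 23 + 22 + 23 + 25 + 22 + 27)/8 = 24.1250
Deviations from mean: 0.8750, 1.8750, -1.1250, -2.1250, -1.1250, 0.8750, -2.1250, 2.8750
Σ(z_t−z̄)(z_{t+2}−z̄) = (-0.9844) + (-3.9844) + (1.2656) + (-1.8594) + (2.3906) + (2.5156) = -0.6563
Denominator Σ(z_t−z̄)² = 24.8750
r_2 = -0.6563 / 24.8750 = -0.026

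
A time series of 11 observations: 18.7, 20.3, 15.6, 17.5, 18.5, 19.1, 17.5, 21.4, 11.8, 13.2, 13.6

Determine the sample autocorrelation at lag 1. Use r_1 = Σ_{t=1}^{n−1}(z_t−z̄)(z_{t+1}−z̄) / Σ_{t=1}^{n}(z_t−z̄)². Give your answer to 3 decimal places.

Mean z̄ = (18.7 + 20.3 + 15.6 + 17.5 + 18.5 + 19.1 + 17.5 + 21.4 + 11.8 + 13.2 + 13.6)/11 = 17.0182
Numerator Σ_{t=1}^{10}(z_t−z̄)(z_{t+1}−z̄) = 17.2051
Denominator Σ(z_t−z̄)² = 95.2964
r_1 = 17.2051 / 95.2964 = 0.181

0.181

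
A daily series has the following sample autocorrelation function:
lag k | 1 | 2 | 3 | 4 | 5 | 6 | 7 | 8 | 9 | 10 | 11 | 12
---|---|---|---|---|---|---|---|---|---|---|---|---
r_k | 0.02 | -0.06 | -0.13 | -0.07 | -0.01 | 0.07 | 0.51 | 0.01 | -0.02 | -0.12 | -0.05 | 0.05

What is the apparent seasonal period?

The largest autocorrelation is r_7 = 0.51; the remaining lags stay at or below 0.07.
The dominant spike at lag 7 indicates a seasonal period of 7.

7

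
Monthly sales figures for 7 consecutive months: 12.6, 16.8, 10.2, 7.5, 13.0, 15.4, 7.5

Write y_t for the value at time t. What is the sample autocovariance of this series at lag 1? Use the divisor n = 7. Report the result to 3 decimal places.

Mean ȳ = (12.6 + 16.8 + 10.2 + 7.5 + 13.0 + 15.4 + 7.5)/7 = 11.8571
Deviations: 0.7429, 4.9429, -1.6571, -4.3571, 1.1429, 3.5429, -4.3571
Σ_{t=1}^{6}(y_t−ȳ)(y_{t+1}−ȳ) = -13.6661
γ_1 = -13.6661 / 7 = -1.952

-1.952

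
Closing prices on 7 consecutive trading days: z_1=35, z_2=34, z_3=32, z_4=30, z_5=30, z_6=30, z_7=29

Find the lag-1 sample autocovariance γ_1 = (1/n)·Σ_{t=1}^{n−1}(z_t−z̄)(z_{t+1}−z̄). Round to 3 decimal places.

2.484

Mean z̄ = (35 + 34 + 32 + 30 + 30 + 30 + 29)/7 = 31.4286
Σ_{t=1}^{6}(z_t−z̄)(z_{t+1}−z̄) = 17.3878
γ_1 = 17.3878 / 7 = 2.484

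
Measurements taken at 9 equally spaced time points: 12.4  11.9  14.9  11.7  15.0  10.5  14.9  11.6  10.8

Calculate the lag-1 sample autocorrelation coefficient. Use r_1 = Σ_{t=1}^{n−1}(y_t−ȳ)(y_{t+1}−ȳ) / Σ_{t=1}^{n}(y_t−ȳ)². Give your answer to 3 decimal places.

Mean ȳ = (12.4 + 11.9 + 14.9 + 11.7 + 15.0 + 10.5 + 14.9 + 11.6 + 10.8)/9 = 12.6333
Numerator Σ_{t=1}^{8}(y_t−ȳ)(y_{t+1}−ȳ) = -16.1478
Denominator Σ(y_t−ȳ)² = 26.3200
r_1 = -16.1478 / 26.3200 = -0.614

-0.614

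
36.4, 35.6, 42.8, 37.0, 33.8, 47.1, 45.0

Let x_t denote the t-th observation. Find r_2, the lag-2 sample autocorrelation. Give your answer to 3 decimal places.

Mean x̄ = (36.4 + 35.6 + 42.8 + 37.0 + 33.8 + 47.1 + 45.0)/7 = 39.6714
Deviations from mean: -3.2714, -4.0714, 3.1286, -2.6714, -5.8714, 7.4286, 5.3286
Σ(x_t−x̄)(x_{t+2}−x̄) = (-10.2349) + (10.8765) + (-18.3692) + (-19.8449) + (-31.2863) = -68.8588
Denominator Σ(x_t−x̄)² = 162.2543
r_2 = -68.8588 / 162.2543 = -0.424

-0.424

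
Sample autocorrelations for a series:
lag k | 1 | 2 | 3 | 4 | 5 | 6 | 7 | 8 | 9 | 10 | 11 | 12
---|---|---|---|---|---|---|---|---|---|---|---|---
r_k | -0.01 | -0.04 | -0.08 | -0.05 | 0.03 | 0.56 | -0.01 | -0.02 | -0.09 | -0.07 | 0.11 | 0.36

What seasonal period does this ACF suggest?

6

The largest autocorrelation is r_6 = 0.56, with a weaker echo at lag 12 (0.36); the remaining lags stay at or below 0.11.
The dominant spike at lag 6 indicates a seasonal period of 6.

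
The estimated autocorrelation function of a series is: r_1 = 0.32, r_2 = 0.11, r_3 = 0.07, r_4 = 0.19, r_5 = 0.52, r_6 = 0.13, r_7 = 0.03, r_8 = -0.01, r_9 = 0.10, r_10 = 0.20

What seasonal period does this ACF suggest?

The largest autocorrelation is r_5 = 0.52; the remaining lags stay at or below 0.32. The elevated value at lag 1 (0.32), dropping to 0.11 at lag 2, reflects decaying short-term dependence rather than seasonality.
The dominant spike at lag 5 indicates a seasonal period of 5.

5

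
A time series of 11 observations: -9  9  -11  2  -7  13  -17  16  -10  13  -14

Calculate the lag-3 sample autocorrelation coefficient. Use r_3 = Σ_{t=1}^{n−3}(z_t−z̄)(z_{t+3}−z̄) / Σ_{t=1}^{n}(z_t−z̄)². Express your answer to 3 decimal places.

-0.630

Mean z̄ = (-9 + 9 − 11 + 2 − 7 + 13 − 17 + 16 − 10 + 13 − 14)/11 = -1.3636
Numerator Σ_{t=1}^{8}(z_t−z̄)(z_{t+3}−z̄) = -941.0331
Denominator Σ(z_t−z̄)² = 1494.5455
r_3 = -941.0331 / 1494.5455 = -0.630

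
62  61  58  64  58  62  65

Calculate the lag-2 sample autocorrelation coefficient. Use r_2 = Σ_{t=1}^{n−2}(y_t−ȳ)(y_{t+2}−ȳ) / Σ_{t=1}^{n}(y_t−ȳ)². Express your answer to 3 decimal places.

-0.048

Mean ȳ = (62 + 61 + 58 + 64 + 58 + 62 + 65)/7 = 61.4286
Σ(y_t−ȳ)(y_{t+2}−ȳ) = (-1.9592) + (-1.1020) + (11.7551) + (1.4694) + (-12.2449) = -2.0816
Denominator Σ(y_t−ȳ)² = 43.7143
r_2 = -2.0816 / 43.7143 = -0.048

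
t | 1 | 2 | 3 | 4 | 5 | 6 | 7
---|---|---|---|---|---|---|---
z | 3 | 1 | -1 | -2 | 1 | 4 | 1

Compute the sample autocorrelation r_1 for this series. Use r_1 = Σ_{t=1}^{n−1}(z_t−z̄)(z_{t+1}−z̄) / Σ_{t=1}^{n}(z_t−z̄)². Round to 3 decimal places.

Mean z̄ = (3 + 1 − 1 − 2 + 1 + 4 + 1)/7 = 1.0000
Deviations from mean: 2.0000, 0.0000, -2.0000, -3.0000, 0.0000, 3.0000, 0.0000
Σ(z_t−z̄)(z_{t+1}−z̄) = (0.0000) + (0.0000) + (6.0000) + (0.0000) + (0.0000) + (0.0000) = 6.0000
Denominator Σ(z_t−z̄)² = 26.0000
r_1 = 6.0000 / 26.0000 = 0.231

0.231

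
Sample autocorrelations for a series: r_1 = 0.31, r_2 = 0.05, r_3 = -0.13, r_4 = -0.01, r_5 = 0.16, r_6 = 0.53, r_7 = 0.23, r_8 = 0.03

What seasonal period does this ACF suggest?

The largest autocorrelation is r_6 = 0.53; the remaining lags stay at or below 0.31. The elevated value at lag 1 (0.31), dropping to 0.05 at lag 2, reflects decaying short-term dependence rather than seasonality.
The dominant spike at lag 6 indicates a seasonal period of 6.

6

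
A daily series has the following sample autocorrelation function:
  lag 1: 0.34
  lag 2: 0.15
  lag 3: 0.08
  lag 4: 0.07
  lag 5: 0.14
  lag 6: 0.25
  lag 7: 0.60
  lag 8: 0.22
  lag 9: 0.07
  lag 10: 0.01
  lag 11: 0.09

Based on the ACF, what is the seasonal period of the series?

7

The largest autocorrelation is r_7 = 0.60; the remaining lags stay at or below 0.34. The elevated value at lag 1 (0.34), dropping to 0.15 at lag 2, reflects decaying short-term dependence rather than seasonality.
The dominant spike at lag 7 indicates a seasonal period of 7.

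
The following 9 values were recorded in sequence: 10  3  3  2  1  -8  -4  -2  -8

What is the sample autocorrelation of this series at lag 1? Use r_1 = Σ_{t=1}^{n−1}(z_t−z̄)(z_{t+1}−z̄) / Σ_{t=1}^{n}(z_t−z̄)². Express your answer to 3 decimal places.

Mean z̄ = (10 + 3 + 3 + 2 + 1 − 8 − 4 − 2 − 8)/9 = -0.3333
Numerator Σ_{t=1}^{8}(z_t−z̄)(z_{t+1}−z̄) = 93.2222
Denominator Σ(z_t−z̄)² = 270.0000
r_1 = 93.2222 / 270.0000 = 0.345

0.345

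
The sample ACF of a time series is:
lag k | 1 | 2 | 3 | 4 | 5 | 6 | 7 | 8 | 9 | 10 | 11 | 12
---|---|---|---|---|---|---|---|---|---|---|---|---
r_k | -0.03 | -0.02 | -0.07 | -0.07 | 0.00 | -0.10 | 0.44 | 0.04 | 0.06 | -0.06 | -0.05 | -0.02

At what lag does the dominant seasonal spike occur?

The largest autocorrelation is r_7 = 0.44; the remaining lags stay at or below 0.06.
The dominant spike at lag 7 indicates a seasonal period of 7.

7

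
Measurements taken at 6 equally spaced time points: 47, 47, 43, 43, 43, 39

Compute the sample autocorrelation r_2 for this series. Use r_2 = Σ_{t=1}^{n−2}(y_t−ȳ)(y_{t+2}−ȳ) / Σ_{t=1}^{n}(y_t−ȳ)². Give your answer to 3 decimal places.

-0.020

Mean ȳ = (47 + 47 + 43 + 43 + 43 + 39)/6 = 43.6667
Numerator Σ_{t=1}^{4}(y_t−ȳ)(y_{t+2}−ȳ) = -0.8889
Denominator Σ(y_t−ȳ)² = 45.3333
r_2 = -0.8889 / 45.3333 = -0.020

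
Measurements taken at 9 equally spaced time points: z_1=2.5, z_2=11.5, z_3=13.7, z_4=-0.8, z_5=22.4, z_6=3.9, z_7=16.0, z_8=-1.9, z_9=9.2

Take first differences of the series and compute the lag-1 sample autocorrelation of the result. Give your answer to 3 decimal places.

-0.799

First differences Δz: 9.0, 2.2, -14.5, 23.2, -18.5, 12.1, -17.9, 11.1
Mean of differences = 0.8375
Numerator Σ(Δz_t−Δz̄)(Δz_{t+1}−Δz̄) = -1406.3089
Denominator Σ(Δz_t−Δz̄)² = 1760.9988
r_1(Δz) = -1406.3089 / 1760.9988 = -0.799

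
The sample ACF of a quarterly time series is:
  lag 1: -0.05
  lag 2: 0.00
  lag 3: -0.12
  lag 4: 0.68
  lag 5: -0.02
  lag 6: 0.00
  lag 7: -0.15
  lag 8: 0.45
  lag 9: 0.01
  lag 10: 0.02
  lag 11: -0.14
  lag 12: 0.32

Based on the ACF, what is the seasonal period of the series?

The largest autocorrelation is r_4 = 0.68, with weaker echoes at lags 8 (0.45) and 12 (0.32); the remaining lags stay at or below 0.02.
The dominant spike at lag 4 indicates a seasonal period of 4.

4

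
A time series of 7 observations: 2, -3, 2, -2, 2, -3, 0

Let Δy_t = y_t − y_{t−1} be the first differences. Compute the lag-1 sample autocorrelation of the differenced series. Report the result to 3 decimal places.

First differences Δy: -5, 5, -4, 4, -5, 3
Mean of differences = -0.3333
Numerator Σ(Δy_t−Δȳ)(Δy_{t+1}−Δȳ) = -96.1111
Denominator Σ(Δy_t−Δȳ)² = 115.3333
r_1(Δy) = -96.1111 / 115.3333 = -0.833

-0.833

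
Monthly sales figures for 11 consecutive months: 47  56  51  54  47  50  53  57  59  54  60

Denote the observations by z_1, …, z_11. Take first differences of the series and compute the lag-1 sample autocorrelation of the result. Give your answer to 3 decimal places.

First differences Δz: 9, -5, 3, -7, 3, 3, 4, 2, -5, 6
Mean of differences = 1.3000
Numerator Σ(Δz_t−Δz̄)(Δz_{t+1}−Δz̄) = -112.0900
Denominator Σ(Δz_t−Δz̄)² = 246.1000
r_1(Δz) = -112.0900 / 246.1000 = -0.455

-0.455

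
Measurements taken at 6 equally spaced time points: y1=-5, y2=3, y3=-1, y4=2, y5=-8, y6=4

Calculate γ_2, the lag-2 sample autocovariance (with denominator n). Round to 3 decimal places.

4.407

Mean ȳ = (-5 + 3 − 1 + 2 − 8 + 4)/6 = -0.8333
Σ_{t=1}^{4}(y_t−ȳ)(y_{t+2}−ȳ) = 26.4444
γ_2 = 26.4444 / 6 = 4.407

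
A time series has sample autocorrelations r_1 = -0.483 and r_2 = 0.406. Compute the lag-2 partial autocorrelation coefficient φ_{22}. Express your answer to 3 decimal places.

φ_{22} = (r_2 − r_1²) / (1 − r_1²)
r_1² = (-0.483)² = 0.233289
Numerator = 0.406 − 0.2333 = 0.1727; denominator = 1 − 0.2333 = 0.7667
φ_{22} = 0.1727 / 0.7667 = 0.225

0.225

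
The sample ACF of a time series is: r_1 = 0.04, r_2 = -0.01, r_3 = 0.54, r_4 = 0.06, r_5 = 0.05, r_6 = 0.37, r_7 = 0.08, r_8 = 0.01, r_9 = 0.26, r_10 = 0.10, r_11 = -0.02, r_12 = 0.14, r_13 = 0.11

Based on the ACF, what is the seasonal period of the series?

The largest autocorrelation is r_3 = 0.54, with weaker echoes at lags 6 (0.37) and 9 (0.26); the remaining lags stay at or below 0.14.
The dominant spike at lag 3 indicates a seasonal period of 3.

3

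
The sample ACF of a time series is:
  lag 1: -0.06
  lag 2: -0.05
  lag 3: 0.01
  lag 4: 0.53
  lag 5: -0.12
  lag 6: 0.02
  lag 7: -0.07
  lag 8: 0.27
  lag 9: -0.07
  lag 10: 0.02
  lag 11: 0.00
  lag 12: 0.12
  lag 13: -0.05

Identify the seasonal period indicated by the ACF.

4

The largest autocorrelation is r_4 = 0.53, with a weaker echo at lag 8 (0.27); the remaining lags stay at or below 0.12.
The dominant spike at lag 4 indicates a seasonal period of 4.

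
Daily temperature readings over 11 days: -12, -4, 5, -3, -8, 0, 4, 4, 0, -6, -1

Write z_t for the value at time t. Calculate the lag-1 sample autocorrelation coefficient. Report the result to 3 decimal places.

Mean z̄ = (-12 − 4 + 5 − 3 − 8 + 0 + 4 + 4 + 0 − 6 − 1)/11 = -1.9091
Numerator Σ_{t=1}^{10}(z_t−z̄)(z_{t+1}−z̄) = 40.0826
Denominator Σ(z_t−z̄)² = 286.9091
r_1 = 40.0826 / 286.9091 = 0.140

0.140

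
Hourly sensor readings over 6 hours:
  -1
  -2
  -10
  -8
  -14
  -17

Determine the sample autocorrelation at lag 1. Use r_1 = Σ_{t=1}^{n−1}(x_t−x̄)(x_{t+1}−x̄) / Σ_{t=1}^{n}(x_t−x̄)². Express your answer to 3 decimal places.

0.404

Mean x̄ = (-1 − 2 − 10 − 8 − 14 − 17)/6 = -8.6667
Deviations from mean: 7.6667, 6.6667, -1.3333, 0.6667, -5.3333, -8.3333
Numerator Σ_{t=1}^{5}(x_t−x̄)(x_{t+1}−x̄) = 82.2222
Denominator Σ(x_t−x̄)² = 203.3333
r_1 = 82.2222 / 203.3333 = 0.404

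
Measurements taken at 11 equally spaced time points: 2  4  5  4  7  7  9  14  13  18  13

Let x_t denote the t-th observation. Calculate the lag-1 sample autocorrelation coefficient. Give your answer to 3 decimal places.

Mean x̄ = (2 + 4 + 5 + 4 + 7 + 7 + 9 + 14 + 13 + 18 + 13)/11 = 8.7273
Numerator Σ_{t=1}^{10}(x_t−x̄)(x_{t+1}−x̄) = 180.9256
Denominator Σ(x_t−x̄)² = 260.1818
r_1 = 180.9256 / 260.1818 = 0.695

0.695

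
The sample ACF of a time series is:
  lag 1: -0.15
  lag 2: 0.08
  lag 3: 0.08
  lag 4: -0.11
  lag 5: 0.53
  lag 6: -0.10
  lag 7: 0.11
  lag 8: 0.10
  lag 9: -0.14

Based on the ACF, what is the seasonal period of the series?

The largest autocorrelation is r_5 = 0.53; the remaining lags stay at or below 0.11.
The dominant spike at lag 5 indicates a seasonal period of 5.

5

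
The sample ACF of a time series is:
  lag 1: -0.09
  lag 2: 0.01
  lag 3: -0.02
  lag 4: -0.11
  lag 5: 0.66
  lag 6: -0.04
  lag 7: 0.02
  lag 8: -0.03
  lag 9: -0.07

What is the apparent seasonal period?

The largest autocorrelation is r_5 = 0.66; the remaining lags stay at or below 0.02.
The dominant spike at lag 5 indicates a seasonal period of 5.

5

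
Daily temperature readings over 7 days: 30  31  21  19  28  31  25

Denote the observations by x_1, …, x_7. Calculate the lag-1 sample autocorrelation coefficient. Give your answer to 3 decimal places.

0.145

Mean x̄ = (30 + 31 + 21 + 19 + 28 + 31 + 25)/7 = 26.4286
Σ(x_t−x̄)(x_{t+1}−x̄) = (16.3265) + (-24.8163) + (40.3265) + (-11.6735) + (7.1837) + (-6.5306) = 20.8163
Denominator Σ(x_t−x̄)² = 143.7143
r_1 = 20.8163 / 143.7143 = 0.145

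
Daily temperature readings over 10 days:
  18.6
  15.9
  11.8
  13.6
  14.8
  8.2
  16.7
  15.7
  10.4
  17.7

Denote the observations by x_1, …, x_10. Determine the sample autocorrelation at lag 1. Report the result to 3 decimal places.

-0.286

Mean x̄ = (18.6 + 15.9 + 11.8 + 13.6 + 14.8 + 8.2 + 16.7 + 15.7 + 10.4 + 17.7)/10 = 14.3400
Numerator Σ_{t=1}^{9}(x_t−x̄)(x_{t+1}−x̄) = -28.4796
Denominator Σ(x_t−x̄)² = 99.7240
r_1 = -28.4796 / 99.7240 = -0.286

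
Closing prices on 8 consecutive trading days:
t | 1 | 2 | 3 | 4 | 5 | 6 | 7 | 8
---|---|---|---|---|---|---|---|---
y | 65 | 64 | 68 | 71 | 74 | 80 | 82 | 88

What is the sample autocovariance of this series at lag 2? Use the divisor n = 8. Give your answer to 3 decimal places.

Mean ȳ = (65 + 64 + 68 + 71 + 74 + 80 + 82 + 88)/8 = 74.0000
Deviations: -9.0000, -10.0000, -6.0000, -3.0000, 0.0000, 6.0000, 8.0000, 14.0000
Σ_{t=1}^{6}(y_t−ȳ)(y_{t+2}−ȳ) = 150.0000
γ_2 = 150.0000 / 8 = 18.750

18.750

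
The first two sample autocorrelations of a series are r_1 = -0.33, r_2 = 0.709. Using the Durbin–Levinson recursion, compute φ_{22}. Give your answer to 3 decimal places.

0.673

φ_{22} = (r_2 − r_1²) / (1 − r_1²)
r_1² = (-0.33)² = 0.1089
Numerator = 0.709 − 0.1089 = 0.6001; denominator = 1 − 0.1089 = 0.8911
φ_{22} = 0.6001 / 0.8911 = 0.673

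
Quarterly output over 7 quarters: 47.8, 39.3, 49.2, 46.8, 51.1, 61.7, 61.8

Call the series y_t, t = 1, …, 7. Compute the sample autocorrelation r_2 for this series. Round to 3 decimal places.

0.029

Mean ȳ = (47.8 + 39.3 + 49.2 + 46.8 + 51.1 + 61.7 + 61.8)/7 = 51.1000
Deviations from mean: -3.3000, -11.8000, -1.9000, -4.3000, 0.0000, 10.6000, 10.7000
Σ(y_t−ȳ)(y_{t+2}−ȳ) = (6.2700) + (50.7400) + (0.0000) + (-45.5800) + (0.0000) = 11.4300
Denominator Σ(y_t−ȳ)² = 399.0800
r_2 = 11.4300 / 399.0800 = 0.029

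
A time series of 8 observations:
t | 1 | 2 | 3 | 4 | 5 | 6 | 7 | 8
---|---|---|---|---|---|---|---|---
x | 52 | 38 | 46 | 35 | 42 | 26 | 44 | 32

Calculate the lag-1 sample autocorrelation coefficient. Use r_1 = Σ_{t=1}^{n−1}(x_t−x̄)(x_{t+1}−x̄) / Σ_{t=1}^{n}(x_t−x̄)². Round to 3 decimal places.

Mean x̄ = (52 + 38 + 46 + 35 + 42 + 26 + 44 + 32)/8 = 39.3750
Deviations from mean: 12.6250, -1.3750, 6.6250, -4.3750, 2.6250, -13.3750, 4.6250, -7.3750
Σ(x_t−x̄)(x_{t+1}−x̄) = (-17.3594) + (-9.1094) + (-28.9844) + (-11.4844) + (-35.1094) + (-61.8594) + (-34.1094) = -198.0156
Denominator Σ(x_t−x̄)² = 485.8750
r_1 = -198.0156 / 485.8750 = -0.408

-0.408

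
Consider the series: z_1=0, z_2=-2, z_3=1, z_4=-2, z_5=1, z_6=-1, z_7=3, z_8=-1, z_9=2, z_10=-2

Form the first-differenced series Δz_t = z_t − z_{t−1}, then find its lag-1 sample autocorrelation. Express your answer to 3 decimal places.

First differences Δz: -2, 3, -3, 3, -2, 4, -4, 3, -4
Mean of differences = -0.2222
Numerator Σ(Δz_t−Δz̄)(Δz_{t+1}−Δz̄) = -77.1605
Denominator Σ(Δz_t−Δz̄)² = 91.5556
r_1(Δz) = -77.1605 / 91.5556 = -0.843

-0.843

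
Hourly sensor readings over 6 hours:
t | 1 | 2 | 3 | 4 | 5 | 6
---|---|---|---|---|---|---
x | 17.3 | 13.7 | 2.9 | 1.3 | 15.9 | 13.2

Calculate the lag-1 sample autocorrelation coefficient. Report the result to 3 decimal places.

0.145

Mean x̄ = (17.3 + 13.7 + 2.9 + 1.3 + 15.9 + 13.2)/6 = 10.7167
Σ(x_t−x̄)(x_{t+1}−x̄) = (19.6403) + (-23.3197) + (73.6069) + (-48.8097) + (12.8719) = 33.9897
Denominator Σ(x_t−x̄)² = 235.0483
r_1 = 33.9897 / 235.0483 = 0.145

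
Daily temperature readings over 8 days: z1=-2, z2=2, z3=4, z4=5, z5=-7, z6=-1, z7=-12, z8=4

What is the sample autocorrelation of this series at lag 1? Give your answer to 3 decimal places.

Mean z̄ = (-2 + 2 + 4 + 5 − 7 − 1 − 12 + 4)/8 = -0.8750
Deviations from mean: -1.1250, 2.8750, 4.8750, 5.8750, -6.1250, -0.1250, -11.1250, 4.8750
Σ(z_t−z̄)(z_{t+1}−z̄) = (-3.2344) + (14.0156) + (28.6406) + (-35.9844) + (0.7656) + (1.3906) + (-54.2344) = -48.6406
Denominator Σ(z_t−z̄)² = 252.8750
r_1 = -48.6406 / 252.8750 = -0.192

-0.192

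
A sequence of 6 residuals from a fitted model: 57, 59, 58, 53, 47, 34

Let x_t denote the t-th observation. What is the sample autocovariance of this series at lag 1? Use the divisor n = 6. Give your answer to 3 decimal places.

28.926

Mean x̄ = (57 + 59 + 58 + 53 + 47 + 34)/6 = 51.3333
Deviations: 5.6667, 7.6667, 6.6667, 1.6667, -4.3333, -17.3333
Σ_{t=1}^{5}(x_t−x̄)(x_{t+1}−x̄) = 173.5556
γ_1 = 173.5556 / 6 = 28.926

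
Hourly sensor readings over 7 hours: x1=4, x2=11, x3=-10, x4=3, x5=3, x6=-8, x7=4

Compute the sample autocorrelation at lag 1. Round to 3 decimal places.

-0.436

Mean x̄ = (4 + 11 − 10 + 3 + 3 − 8 + 4)/7 = 1.0000
Deviations from mean: 3.0000, 10.0000, -11.0000, 2.0000, 2.0000, -9.0000, 3.0000
Σ(x_t−x̄)(x_{t+1}−x̄) = (30.0000) + (-110.0000) + (-22.0000) + (4.0000) + (-18.0000) + (-27.0000) = -143.0000
Denominator Σ(x_t−x̄)² = 328.0000
r_1 = -143.0000 / 328.0000 = -0.436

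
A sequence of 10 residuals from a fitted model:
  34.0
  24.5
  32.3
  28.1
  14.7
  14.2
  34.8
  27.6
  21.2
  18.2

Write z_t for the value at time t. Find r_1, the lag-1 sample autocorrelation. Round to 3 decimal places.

Mean z̄ = (34.0 + 24.5 + 32.3 + 28.1 + 14.7 + 14.2 + 34.8 + 27.6 + 21.2 + 18.2)/10 = 24.9600
Numerator Σ_{t=1}^{9}(z_t−z̄)(z_{t+1}−z̄) = 29.2844
Denominator Σ(z_t−z̄)² = 530.3440
r_1 = 29.2844 / 530.3440 = 0.055

0.055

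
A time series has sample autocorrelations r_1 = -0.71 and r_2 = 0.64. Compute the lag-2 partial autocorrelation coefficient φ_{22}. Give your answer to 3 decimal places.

φ_{22} = (r_2 − r_1²) / (1 − r_1²)
r_1² = (-0.71)² = 0.5041
Numerator = 0.64 − 0.5041 = 0.1359; denominator = 1 − 0.5041 = 0.4959
φ_{22} = 0.1359 / 0.4959 = 0.274

0.274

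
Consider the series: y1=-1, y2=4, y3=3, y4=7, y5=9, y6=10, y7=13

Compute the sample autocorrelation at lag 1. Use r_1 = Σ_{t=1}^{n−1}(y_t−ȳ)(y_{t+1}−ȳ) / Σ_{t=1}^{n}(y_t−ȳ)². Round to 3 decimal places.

Mean ȳ = (-1 + 4 + 3 + 7 + 9 + 10 + 13)/7 = 6.4286
Deviations from mean: -7.4286, -2.4286, -3.4286, 0.5714, 2.5714, 3.5714, 6.5714
Σ(y_t−ȳ)(y_{t+1}−ȳ) = (18.0408) + (8.3265) + (-1.9592) + (1.4694) + (9.1837) + (23.4694) = 58.5306
Denominator Σ(y_t−ȳ)² = 135.7143
r_1 = 58.5306 / 135.7143 = 0.431

0.431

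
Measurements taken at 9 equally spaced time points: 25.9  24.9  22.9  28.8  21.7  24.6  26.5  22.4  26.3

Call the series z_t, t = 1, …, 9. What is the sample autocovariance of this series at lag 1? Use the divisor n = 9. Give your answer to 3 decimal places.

-3.036

Mean z̄ = (25.9 + 24.9 + 22.9 + 28.8 + 21.7 + 24.6 + 26.5 + 22.4 + 26.3)/9 = 24.8889
Σ_{t=1}^{8}(z_t−z̄)(z_{t+1}−z̄) = -27.3279
γ_1 = -27.3279 / 9 = -3.036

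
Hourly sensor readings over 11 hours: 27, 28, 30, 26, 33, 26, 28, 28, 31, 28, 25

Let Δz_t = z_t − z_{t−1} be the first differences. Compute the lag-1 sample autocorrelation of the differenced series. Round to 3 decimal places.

First differences Δz: 1, 2, -4, 7, -7, 2, 0, 3, -3, -3
Mean of differences = -0.2000
Numerator Σ(Δz_t−Δz̄)(Δz_{t+1}−Δz̄) = -97.0400
Denominator Σ(Δz_t−Δz̄)² = 149.6000
r_1(Δz) = -97.0400 / 149.6000 = -0.649

-0.649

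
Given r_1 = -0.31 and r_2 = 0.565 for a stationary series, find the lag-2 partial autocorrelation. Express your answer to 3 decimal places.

φ_{22} = (r_2 − r_1²) / (1 − r_1²)
r_1² = (-0.31)² = 0.0961
Numerator = 0.565 − 0.0961 = 0.4689; denominator = 1 − 0.0961 = 0.9039
φ_{22} = 0.4689 / 0.9039 = 0.519

0.519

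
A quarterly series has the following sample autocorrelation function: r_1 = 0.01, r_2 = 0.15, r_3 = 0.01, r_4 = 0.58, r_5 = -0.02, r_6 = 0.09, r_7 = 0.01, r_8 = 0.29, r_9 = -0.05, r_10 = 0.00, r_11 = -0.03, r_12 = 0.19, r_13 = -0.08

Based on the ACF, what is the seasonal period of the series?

The largest autocorrelation is r_4 = 0.58, with weaker echoes at lags 8 (0.29) and 12 (0.19); the remaining lags stay at or below 0.15.
The dominant spike at lag 4 indicates a seasonal period of 4.

4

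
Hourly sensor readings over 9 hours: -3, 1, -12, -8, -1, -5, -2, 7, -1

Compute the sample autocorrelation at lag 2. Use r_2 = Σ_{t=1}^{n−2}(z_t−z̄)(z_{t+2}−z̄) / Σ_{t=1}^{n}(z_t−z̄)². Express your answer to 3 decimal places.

Mean z̄ = (-3 + 1 − 12 − 8 − 1 − 5 − 2 + 7 − 1)/9 = -2.6667
Numerator Σ_{t=1}^{7}(z_t−z̄)(z_{t+2}−z̄) = -39.8889
Denominator Σ(z_t−z̄)² = 234.0000
r_2 = -39.8889 / 234.0000 = -0.170

-0.170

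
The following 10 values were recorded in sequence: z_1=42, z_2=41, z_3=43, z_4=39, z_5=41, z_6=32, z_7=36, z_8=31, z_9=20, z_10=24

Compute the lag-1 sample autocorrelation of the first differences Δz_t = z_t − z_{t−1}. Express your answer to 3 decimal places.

First differences Δz: -1, 2, -4, 2, -9, 4, -5, -11, 4
Mean of differences = -2.0000
Numerator Σ(Δz_t−Δz̄)(Δz_{t+1}−Δz̄) = -127.0000
Denominator Σ(Δz_t−Δz̄)² = 248.0000
r_1(Δz) = -127.0000 / 248.0000 = -0.512

-0.512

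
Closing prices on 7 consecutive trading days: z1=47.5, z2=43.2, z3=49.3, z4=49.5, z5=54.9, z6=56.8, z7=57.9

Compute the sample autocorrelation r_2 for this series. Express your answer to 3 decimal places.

0.166

Mean z̄ = (47.5 + 43.2 + 49.3 + 49.5 + 54.9 + 56.8 + 57.9)/7 = 51.3000
Numerator Σ_{t=1}^{5}(z_t−z̄)(z_{t+2}−z̄) = 28.8400
Denominator Σ(z_t−z̄)² = 174.0600
r_2 = 28.8400 / 174.0600 = 0.166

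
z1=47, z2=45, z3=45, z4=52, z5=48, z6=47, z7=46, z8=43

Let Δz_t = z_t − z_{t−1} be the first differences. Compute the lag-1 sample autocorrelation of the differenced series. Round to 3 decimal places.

-0.254

First differences Δz: -2, 0, 7, -4, -1, -1, -3
Mean of differences = -0.5714
Numerator Σ(Δz_t−Δz̄)(Δz_{t+1}−Δz̄) = -19.7551
Denominator Σ(Δz_t−Δz̄)² = 77.7143
r_1(Δz) = -19.7551 / 77.7143 = -0.254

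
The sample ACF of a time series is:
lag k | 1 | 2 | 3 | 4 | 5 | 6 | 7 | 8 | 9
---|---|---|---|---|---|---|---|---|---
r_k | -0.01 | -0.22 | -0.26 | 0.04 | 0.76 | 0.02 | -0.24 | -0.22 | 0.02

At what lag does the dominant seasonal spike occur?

The largest autocorrelation is r_5 = 0.76; the remaining lags stay at or below 0.04.
The dominant spike at lag 5 indicates a seasonal period of 5.

5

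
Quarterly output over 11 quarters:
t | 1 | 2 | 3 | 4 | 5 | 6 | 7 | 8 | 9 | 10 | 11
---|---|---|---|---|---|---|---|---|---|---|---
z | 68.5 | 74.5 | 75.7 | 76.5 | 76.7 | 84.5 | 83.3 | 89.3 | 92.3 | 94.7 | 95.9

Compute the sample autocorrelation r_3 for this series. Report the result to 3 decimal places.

Mean z̄ = (68.5 + 74.5 + 75.7 + 76.5 + 76.7 + 84.5 + 83.3 + 89.3 + 92.3 + 94.7 + 95.9)/11 = 82.9000
Numerator Σ_{t=1}^{8}(z_t−z̄)(z_{t+3}−z̄) = 193.4400
Denominator Σ(z_t−z̄)² = 849.4400
r_3 = 193.4400 / 849.4400 = 0.228

0.228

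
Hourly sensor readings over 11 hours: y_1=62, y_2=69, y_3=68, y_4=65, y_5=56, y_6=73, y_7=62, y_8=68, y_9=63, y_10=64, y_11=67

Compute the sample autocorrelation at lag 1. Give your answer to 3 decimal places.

Mean ȳ = (62 + 69 + 68 + 65 + 56 + 73 + 62 + 68 + 63 + 64 + 67)/11 = 65.1818
Numerator Σ_{t=1}^{10}(y_t−ȳ)(y_{t+1}−ȳ) = -111.5785
Denominator Σ(y_t−ȳ)² = 205.6364
r_1 = -111.5785 / 205.6364 = -0.543

-0.543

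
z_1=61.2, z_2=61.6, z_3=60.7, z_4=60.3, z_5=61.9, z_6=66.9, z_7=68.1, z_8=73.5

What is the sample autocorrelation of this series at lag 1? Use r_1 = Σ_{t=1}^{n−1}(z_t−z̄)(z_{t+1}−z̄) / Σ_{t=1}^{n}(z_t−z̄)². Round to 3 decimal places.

Mean z̄ = (61.2 + 61.6 + 60.7 + 60.3 + 61.9 + 66.9 + 68.1 + 73.5)/8 = 64.2750
Numerator Σ_{t=1}^{7}(z_t−z̄)(z_{t+1}−z̄) = 80.5319
Denominator Σ(z_t−z̄)² = 157.4550
r_1 = 80.5319 / 157.4550 = 0.511

0.511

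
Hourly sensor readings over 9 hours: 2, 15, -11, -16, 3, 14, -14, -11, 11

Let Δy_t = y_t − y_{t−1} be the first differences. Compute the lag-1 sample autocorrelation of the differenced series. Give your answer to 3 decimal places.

-0.150

First differences Δy: 13, -26, -5, 19, 11, -28, 3, 22
Mean of differences = 1.1250
Numerator Σ(Δy_t−Δȳ)(Δy_{t+1}−Δȳ) = -392.0156
Denominator Σ(Δy_t−Δȳ)² = 2618.8750
r_1(Δy) = -392.0156 / 2618.8750 = -0.150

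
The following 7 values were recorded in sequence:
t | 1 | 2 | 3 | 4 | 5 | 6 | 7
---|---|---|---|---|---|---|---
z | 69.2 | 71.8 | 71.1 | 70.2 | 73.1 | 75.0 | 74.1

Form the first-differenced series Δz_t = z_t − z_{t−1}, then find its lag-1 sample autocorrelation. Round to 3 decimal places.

First differences Δz: 2.6, -0.7, -0.9, 2.9, 1.9, -0.9
Mean of differences = 0.8167
Numerator Σ(Δz_t−Δz̄)(Δz_{t+1}−Δz̄) = -3.2803
Denominator Σ(Δz_t−Δz̄)² = 16.8883
r_1(Δz) = -3.2803 / 16.8883 = -0.194

-0.194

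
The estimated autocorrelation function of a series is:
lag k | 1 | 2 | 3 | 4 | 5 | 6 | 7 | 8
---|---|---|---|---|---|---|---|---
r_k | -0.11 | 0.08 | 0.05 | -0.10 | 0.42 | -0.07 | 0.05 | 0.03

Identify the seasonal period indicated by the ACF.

The largest autocorrelation is r_5 = 0.42; the remaining lags stay at or below 0.08.
The dominant spike at lag 5 indicates a seasonal period of 5.

5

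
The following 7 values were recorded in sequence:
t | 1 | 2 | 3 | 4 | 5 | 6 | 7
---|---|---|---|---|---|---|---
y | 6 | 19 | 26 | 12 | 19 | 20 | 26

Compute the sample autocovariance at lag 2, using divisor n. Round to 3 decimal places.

Mean ȳ = (6 + 19 + 26 + 12 + 19 + 20 + 26)/7 = 18.2857
Σ_{t=1}^{5}(y_t−ȳ)(y_{t+2}−ȳ) = -99.0204
γ_2 = -99.0204 / 7 = -14.146

-14.146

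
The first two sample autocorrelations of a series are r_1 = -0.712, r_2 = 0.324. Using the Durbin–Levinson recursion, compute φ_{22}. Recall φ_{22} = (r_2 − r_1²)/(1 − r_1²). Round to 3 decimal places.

φ_{22} = (r_2 − r_1²) / (1 − r_1²)
r_1² = (-0.712)² = 0.506944
Numerator = 0.324 − 0.5069 = -0.1829; denominator = 1 − 0.5069 = 0.4931
φ_{22} = -0.1829 / 0.4931 = -0.371

-0.371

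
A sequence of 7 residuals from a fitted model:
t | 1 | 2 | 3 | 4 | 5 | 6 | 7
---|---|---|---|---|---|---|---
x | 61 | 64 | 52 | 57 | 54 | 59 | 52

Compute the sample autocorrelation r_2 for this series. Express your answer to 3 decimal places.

Mean x̄ = (61 + 64 + 52 + 57 + 54 + 59 + 52)/7 = 57.0000
Σ(x_t−x̄)(x_{t+2}−x̄) = (-20.0000) + (0.0000) + (15.0000) + (0.0000) + (15.0000) = 10.0000
Denominator Σ(x_t−x̄)² = 128.0000
r_2 = 10.0000 / 128.0000 = 0.078

0.078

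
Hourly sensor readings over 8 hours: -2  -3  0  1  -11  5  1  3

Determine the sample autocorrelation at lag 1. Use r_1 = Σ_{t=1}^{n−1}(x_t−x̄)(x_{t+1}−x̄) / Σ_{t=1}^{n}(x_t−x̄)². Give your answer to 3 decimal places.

-0.349

Mean x̄ = (-2 − 3 + 0 + 1 − 11 + 5 + 1 + 3)/8 = -0.7500
Deviations from mean: -1.2500, -2.2500, 0.7500, 1.7500, -10.2500, 5.7500, 1.7500, 3.7500
Σ(x_t−x̄)(x_{t+1}−x̄) = (2.8125) + (-1.6875) + (1.3125) + (-17.9375) + (-58.9375) + (10.0625) + (6.5625) = -57.8125
Denominator Σ(x_t−x̄)² = 165.5000
r_1 = -57.8125 / 165.5000 = -0.349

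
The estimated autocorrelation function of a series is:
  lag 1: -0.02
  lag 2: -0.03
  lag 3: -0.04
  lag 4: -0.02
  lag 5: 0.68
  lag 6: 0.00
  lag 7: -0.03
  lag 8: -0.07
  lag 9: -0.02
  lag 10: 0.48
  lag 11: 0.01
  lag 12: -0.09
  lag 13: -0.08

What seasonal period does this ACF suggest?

5

The largest autocorrelation is r_5 = 0.68, with a weaker echo at lag 10 (0.48); the remaining lags stay at or below 0.01.
The dominant spike at lag 5 indicates a seasonal period of 5.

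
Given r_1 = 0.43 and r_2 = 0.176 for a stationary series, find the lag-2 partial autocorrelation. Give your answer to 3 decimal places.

-0.011

φ_{22} = (r_2 − r_1²) / (1 − r_1²)
r_1² = (0.43)² = 0.1849
Numerator = 0.176 − 0.1849 = -0.0089; denominator = 1 − 0.1849 = 0.8151
φ_{22} = -0.0089 / 0.8151 = -0.011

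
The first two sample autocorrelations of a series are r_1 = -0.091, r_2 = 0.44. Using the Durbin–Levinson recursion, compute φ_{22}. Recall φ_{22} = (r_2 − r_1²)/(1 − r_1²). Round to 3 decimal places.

0.435

φ_{22} = (r_2 − r_1²) / (1 − r_1²)
r_1² = (-0.091)² = 0.008281
Numerator = 0.44 − 0.0083 = 0.4317; denominator = 1 − 0.0083 = 0.9917
φ_{22} = 0.4317 / 0.9917 = 0.435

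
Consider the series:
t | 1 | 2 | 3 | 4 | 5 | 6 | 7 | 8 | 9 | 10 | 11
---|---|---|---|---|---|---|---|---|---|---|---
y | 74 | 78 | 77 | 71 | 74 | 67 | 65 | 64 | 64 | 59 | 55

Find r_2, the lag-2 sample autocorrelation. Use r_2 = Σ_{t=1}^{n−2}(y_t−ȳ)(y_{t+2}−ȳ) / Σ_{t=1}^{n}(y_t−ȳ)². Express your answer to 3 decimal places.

0.399

Mean ȳ = (74 + 78 + 77 + 71 + 74 + 67 + 65 + 64 + 64 + 59 + 55)/11 = 68.0000
Numerator Σ_{t=1}^{9}(y_t−ȳ)(y_{t+2}−ȳ) = 221.0000
Denominator Σ(y_t−ȳ)² = 554.0000
r_2 = 221.0000 / 554.0000 = 0.399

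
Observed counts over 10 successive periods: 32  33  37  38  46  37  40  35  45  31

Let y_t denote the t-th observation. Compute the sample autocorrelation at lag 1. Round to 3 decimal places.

Mean ȳ = (32 + 33 + 37 + 38 + 46 + 37 + 40 + 35 + 45 + 31)/10 = 37.4000
Numerator Σ_{t=1}^{9}(y_t−ȳ)(y_{t+1}−ȳ) = -47.1600
Denominator Σ(y_t−ȳ)² = 234.4000
r_1 = -47.1600 / 234.4000 = -0.201

-0.201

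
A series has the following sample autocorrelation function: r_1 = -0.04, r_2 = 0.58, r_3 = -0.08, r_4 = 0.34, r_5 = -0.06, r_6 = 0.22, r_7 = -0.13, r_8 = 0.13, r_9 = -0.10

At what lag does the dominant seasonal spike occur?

2

The largest autocorrelation is r_2 = 0.58, with weaker echoes at lags 4 (0.34) and 6 (0.22); the remaining lags stay at or below 0.13.
The dominant spike at lag 2 indicates a seasonal period of 2.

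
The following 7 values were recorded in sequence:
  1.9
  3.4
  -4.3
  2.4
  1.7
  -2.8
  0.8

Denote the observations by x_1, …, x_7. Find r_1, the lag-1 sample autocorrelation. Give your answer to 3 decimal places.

-0.441

Mean x̄ = (1.9 + 3.4 − 4.3 + 2.4 + 1.7 − 2.8 + 0.8)/7 = 0.4429
Deviations from mean: 1.4571, 2.9571, -4.7429, 1.9571, 1.2571, -3.2429, 0.3571
Σ(x_t−x̄)(x_{t+1}−x̄) = (4.3090) + (-14.0253) + (-9.2824) + (2.4604) + (-4.0767) + (-1.1582) = -21.7733
Denominator Σ(x_t−x̄)² = 49.4171
r_1 = -21.7733 / 49.4171 = -0.441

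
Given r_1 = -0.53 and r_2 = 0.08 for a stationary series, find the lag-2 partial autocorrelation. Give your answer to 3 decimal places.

-0.279

φ_{22} = (r_2 − r_1²) / (1 − r_1²)
r_1² = (-0.53)² = 0.2809
Numerator = 0.08 − 0.2809 = -0.2009; denominator = 1 − 0.2809 = 0.7191
φ_{22} = -0.2009 / 0.7191 = -0.279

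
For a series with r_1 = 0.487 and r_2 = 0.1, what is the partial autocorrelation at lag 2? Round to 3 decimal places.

φ_{22} = (r_2 − r_1²) / (1 − r_1²)
r_1² = (0.487)² = 0.237169
Numerator = 0.1 − 0.2372 = -0.1372; denominator = 1 − 0.2372 = 0.7628
φ_{22} = -0.1372 / 0.7628 = -0.180

-0.180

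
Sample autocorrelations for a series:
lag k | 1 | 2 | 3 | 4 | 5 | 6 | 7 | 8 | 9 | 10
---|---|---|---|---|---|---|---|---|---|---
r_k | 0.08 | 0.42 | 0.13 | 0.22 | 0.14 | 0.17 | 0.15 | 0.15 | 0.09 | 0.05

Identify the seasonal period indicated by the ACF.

The largest autocorrelation is r_2 = 0.42, with weaker echoes at lags 4 (0.22) and 6 (0.17); the remaining lags stay at or below 0.15.
The dominant spike at lag 2 indicates a seasonal period of 2.

2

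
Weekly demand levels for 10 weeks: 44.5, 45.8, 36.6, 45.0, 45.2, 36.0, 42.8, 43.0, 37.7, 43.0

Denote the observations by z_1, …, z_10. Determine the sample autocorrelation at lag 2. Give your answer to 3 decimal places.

-0.344

Mean z̄ = (44.5 + 45.8 + 36.6 + 45.0 + 45.2 + 36.0 + 42.8 + 43.0 + 37.7 + 43.0)/10 = 41.9600
Numerator Σ_{t=1}^{8}(z_t−z̄)(z_{t+2}−z̄) = -43.3992
Denominator Σ(z_t−z̄)² = 126.2040
r_2 = -43.3992 / 126.2040 = -0.344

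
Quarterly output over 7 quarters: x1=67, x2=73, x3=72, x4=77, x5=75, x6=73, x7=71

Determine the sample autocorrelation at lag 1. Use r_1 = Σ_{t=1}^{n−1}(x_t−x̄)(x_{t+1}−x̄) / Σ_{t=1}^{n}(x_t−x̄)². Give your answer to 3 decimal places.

Mean x̄ = (67 + 73 + 72 + 77 + 75 + 73 + 71)/7 = 72.5714
Deviations from mean: -5.5714, 0.4286, -0.5714, 4.4286, 2.4286, 0.4286, -1.5714
Σ(x_t−x̄)(x_{t+1}−x̄) = (-2.3878) + (-0.2449) + (-2.5306) + (10.7551) + (1.0408) + (-0.6735) = 5.9592
Denominator Σ(x_t−x̄)² = 59.7143
r_1 = 5.9592 / 59.7143 = 0.100

0.100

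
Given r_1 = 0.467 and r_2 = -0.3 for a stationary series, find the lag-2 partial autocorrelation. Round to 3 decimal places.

-0.663

φ_{22} = (r_2 − r_1²) / (1 − r_1²)
r_1² = (0.467)² = 0.218089
Numerator = -0.3 − 0.2181 = -0.5181; denominator = 1 − 0.2181 = 0.7819
φ_{22} = -0.5181 / 0.7819 = -0.663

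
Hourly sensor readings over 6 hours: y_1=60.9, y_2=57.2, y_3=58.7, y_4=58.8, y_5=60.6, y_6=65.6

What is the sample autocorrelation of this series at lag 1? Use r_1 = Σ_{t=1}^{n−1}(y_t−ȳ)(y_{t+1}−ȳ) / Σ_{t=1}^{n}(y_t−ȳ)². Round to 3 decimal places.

Mean ȳ = (60.9 + 57.2 + 58.7 + 58.8 + 60.6 + 65.6)/6 = 60.3000
Deviations from mean: 0.6000, -3.1000, -1.6000, -1.5000, 0.3000, 5.3000
Numerator Σ_{t=1}^{5}(y_t−ȳ)(y_{t+1}−ȳ) = 6.6400
Denominator Σ(y_t−ȳ)² = 42.9600
r_1 = 6.6400 / 42.9600 = 0.155

0.155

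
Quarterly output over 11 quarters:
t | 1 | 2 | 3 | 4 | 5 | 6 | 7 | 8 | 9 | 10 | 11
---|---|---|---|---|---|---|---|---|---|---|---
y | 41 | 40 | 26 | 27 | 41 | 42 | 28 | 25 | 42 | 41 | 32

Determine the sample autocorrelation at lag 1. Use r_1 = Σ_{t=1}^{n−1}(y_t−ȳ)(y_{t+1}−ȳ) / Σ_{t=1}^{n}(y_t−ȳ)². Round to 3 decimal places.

0.049

Mean ȳ = (41 + 40 + 26 + 27 + 41 + 42 + 28 + 25 + 42 + 41 + 32)/11 = 35.0000
Numerator Σ_{t=1}^{10}(y_t−ȳ)(y_{t+1}−ȳ) = 26.0000
Denominator Σ(y_t−ȳ)² = 534.0000
r_1 = 26.0000 / 534.0000 = 0.049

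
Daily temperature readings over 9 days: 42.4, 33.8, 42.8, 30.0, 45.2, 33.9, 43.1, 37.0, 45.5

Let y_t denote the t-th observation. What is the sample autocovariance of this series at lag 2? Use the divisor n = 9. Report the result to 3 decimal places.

Mean ȳ = (42.4 + 33.8 + 42.8 + 30.0 + 45.2 + 33.9 + 43.1 + 37.0 + 45.5)/9 = 39.3000
Σ_{t=1}^{7}(y_t−ȳ)(y_{t+2}−ȳ) = 191.2700
γ_2 = 191.2700 / 9 = 21.252

21.252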